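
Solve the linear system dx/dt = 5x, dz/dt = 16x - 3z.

x(t) = c_1e^(5t), z(t) = 2c_1e^(5t) - c_2e^(-3t)

Coefficient matrix A = [[5, 0], [16, -3]].
Characteristic polynomial det(A - λI) = λ^2 - 2λ - 15 = 0.
Eigenvalues λ = 5, -3.
For λ=5: (A-λI) row 2 is [16, -8], so an eigenvector is (1, 2).
For λ=-3: (A-λI) row 1 is [8, 0], so an eigenvector is (0, -1).
General solution: c_1e^(5t)(1,2) + c_2e^(-3t)(0,-1).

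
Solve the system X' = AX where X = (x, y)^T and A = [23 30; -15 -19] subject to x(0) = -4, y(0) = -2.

x(t) = -48e^(2t)sin(3t) - 4e^(2t)cos(3t), y(t) = 34e^(2t)sin(3t) - 2e^(2t)cos(3t)

Coefficient matrix A = [[23, 30], [-15, -19]].
Characteristic polynomial det(A - λI) = λ^2 - 4λ + 13 = 0.
Eigenvalues λ = 2 ± 3i (complex conjugate pair).
For λ=2+3i: an eigenvector is (1,-1) - i(-3,2) = (1 + 3i, -1 - 2i).
A real fundamental pair from Re and Im of e^((2+3i)t)v: X_1 = e^(2t)(cos(3t)·(1,-1) + sin(3t)·(-3,2)), X_2 = e^(2t)(sin(3t)·(1,-1) - cos(3t)·(-3,2)).
General solution: C_1X_1 + C_2X_2.
Applying x(0)=-4, y(0)=-2 gives C_1=14, C_2=-6.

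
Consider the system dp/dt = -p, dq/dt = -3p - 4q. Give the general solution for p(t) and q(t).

p(t) = C_1e^(-t), q(t) = -C_1e^(-t) + C_2e^(-4t)

Coefficient matrix A = [[-1, 0], [-3, -4]].
Characteristic polynomial det(A - λI) = λ^2 + 5λ + 4 = 0.
Eigenvalues λ = -1, -4.
For λ=-1: (A-λI) row 2 is [-3, -3], so an eigenvector is (1, -1).
For λ=-4: (A-λI) row 1 is [3, 0], so an eigenvector is (0, 1).
General solution: C_1e^(-t)(1,-1) + C_2e^(-4t)(0,1).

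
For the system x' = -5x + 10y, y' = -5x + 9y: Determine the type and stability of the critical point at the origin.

unstable spiral

A = [[-5,10],[-5,9]]; det(A-λI) = λ^2 - 4λ + 5.
λ = 2 ± i: positive real part.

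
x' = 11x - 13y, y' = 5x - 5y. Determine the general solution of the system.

x(t) = 3c_1e^(3t)sin(t) + 2c_1e^(3t)cos(t) + 2c_2e^(3t)sin(t) - 3c_2e^(3t)cos(t), y(t) = 2c_1e^(3t)sin(t) + c_1e^(3t)cos(t) + c_2e^(3t)sin(t) - 2c_2e^(3t)cos(t)

Coefficient matrix A = [[11, -13], [5, -5]].
Characteristic polynomial det(A - λI) = λ^2 - 6λ + 10 = 0.
Eigenvalues λ = 3 ± i (complex conjugate pair).
For λ=3+i: an eigenvector is (2,1) - i(3,2) = (2 - 3i, 1 - 2i).
A real fundamental pair from Re and Im of e^((3+i)t)v: X_1 = e^(3t)(cos(t)·(2,1) + sin(t)·(3,2)), X_2 = e^(3t)(sin(t)·(2,1) - cos(t)·(3,2)).
General solution: c_1X_1 + c_2X_2.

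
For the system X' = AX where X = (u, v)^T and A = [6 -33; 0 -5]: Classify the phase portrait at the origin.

A = [[6,-33],[0,-5]]; det(A-λI) = λ^2 - λ - 30.
λ = -5, 6: opposite signs.

saddle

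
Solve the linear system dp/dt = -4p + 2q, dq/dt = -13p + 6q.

Coefficient matrix A = [[-4, 2], [-13, 6]].
Characteristic polynomial det(A - λI) = λ^2 - 2λ + 2 = 0.
Eigenvalues λ = 1 ± i (complex conjugate pair).
For λ=1+i: an eigenvector is (-1,-3) - i(-1,-2) = (-1 + i, -3 + 2i).
A real fundamental pair from Re and Im of e^((1+i)t)v: X_1 = e^(t)(cos(t)·(-1,-3) + sin(t)·(-1,-2)), X_2 = e^(t)(sin(t)·(-1,-3) - cos(t)·(-1,-2)).
General solution: K_1X_1 + K_2X_2.

p(t) = -K_1e^(t)sin(t) - K_1e^(t)cos(t) - K_2e^(t)sin(t) + K_2e^(t)cos(t), q(t) = -2K_1e^(t)sin(t) - 3K_1e^(t)cos(t) - 3K_2e^(t)sin(t) + 2K_2e^(t)cos(t)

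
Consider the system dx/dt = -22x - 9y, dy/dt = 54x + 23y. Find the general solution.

Coefficient matrix A = [[-22, -9], [54, 23]].
Characteristic polynomial det(A - λI) = λ^2 - λ - 20 = 0.
Eigenvalues λ = 5, -4.
For λ=5: (A-λI) row 1 is [-27, -9], so an eigenvector is (1, -3).
For λ=-4: (A-λI) row 1 is [-18, -9], so an eigenvector is (1, -2).
General solution: K_1e^(5t)(1,-3) + K_2e^(-4t)(1,-2).

x(t) = K_1e^(5t) + K_2e^(-4t), y(t) = -3K_1e^(5t) - 2K_2e^(-4t)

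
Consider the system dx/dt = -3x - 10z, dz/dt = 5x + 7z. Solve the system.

Coefficient matrix A = [[-3, -10], [5, 7]].
Characteristic polynomial det(A - λI) = λ^2 - 4λ + 29 = 0.
Eigenvalues λ = 2 ± 5i (complex conjugate pair).
For λ=2+5i: an eigenvector is (1,-1) - i(1,0) = (1 - i, -1).
A real fundamental pair from Re and Im of e^((2+5i)t)v: X_1 = e^(2t)(cos(5t)·(1,-1) + sin(5t)·(1,0)), X_2 = e^(2t)(sin(5t)·(1,-1) - cos(5t)·(1,0)).
General solution: K_1X_1 + K_2X_2.

x(t) = K_1e^(2t)sin(5t) + K_1e^(2t)cos(5t) + K_2e^(2t)sin(5t) - K_2e^(2t)cos(5t), z(t) = -K_1e^(2t)cos(5t) - K_2e^(2t)sin(5t)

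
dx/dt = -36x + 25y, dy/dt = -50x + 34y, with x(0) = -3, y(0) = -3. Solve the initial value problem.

Coefficient matrix A = [[-36, 25], [-50, 34]].
Characteristic polynomial det(A - λI) = λ^2 + 2λ + 26 = 0.
Eigenvalues λ = -1 ± 5i (complex conjugate pair).
For λ=-1+5i: an eigenvector is (1,1) - i(-2,-3) = (1 + 2i, 1 + 3i).
A real fundamental pair from Re and Im of e^((-1+5i)t)v: X_1 = e^(-t)(cos(5t)·(1,1) + sin(5t)·(-2,-3)), X_2 = e^(-t)(sin(5t)·(1,1) - cos(5t)·(-2,-3)).
General solution: K_1X_1 + K_2X_2.
Applying x(0)=-3, y(0)=-3 gives K_1=-3, K_2=0.

x(t) = 6e^(-t)sin(5t) - 3e^(-t)cos(5t), y(t) = 9e^(-t)sin(5t) - 3e^(-t)cos(5t)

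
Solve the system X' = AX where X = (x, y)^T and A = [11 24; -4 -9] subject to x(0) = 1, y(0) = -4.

Coefficient matrix A = [[11, 24], [-4, -9]].
Characteristic polynomial det(A - λI) = λ^2 - 2λ - 3 = 0.
Eigenvalues λ = 3, -1.
For λ=3: (A-λI) row 1 is [8, 24], so an eigenvector is (-3, 1).
For λ=-1: (A-λI) row 1 is [12, 24], so an eigenvector is (-2, 1).
General solution: C_1e^(3t)(-3,1) + C_2e^(-t)(-2,1).
Applying x(0)=1, y(0)=-4 gives C_1=7, C_2=-11.

x(t) = -21e^(3t) + 22e^(-t), y(t) = 7e^(3t) - 11e^(-t)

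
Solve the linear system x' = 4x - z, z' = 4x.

Coefficient matrix A = [[4, -1], [4, 0]].
Characteristic polynomial det(A - λI) = λ^2 - 4λ + 4 = 0.
Single eigenvalue λ = 2 with algebraic multiplicity 2.
Eigenvector v = (1,2); generalized eigenvector w with (A-λI)w=v is (-1,-3).
General solution: e^(2t)[c_1·v + c_2·(t·v + w)].

x(t) = c_1e^(2t) + c_2te^(2t) - c_2e^(2t), z(t) = 2c_1e^(2t) + 2c_2te^(2t) - 3c_2e^(2t)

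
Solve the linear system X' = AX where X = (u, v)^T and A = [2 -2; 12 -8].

Coefficient matrix A = [[2, -2], [12, -8]].
Characteristic polynomial det(A - λI) = λ^2 + 6λ + 8 = 0.
Eigenvalues λ = -4, -2.
For λ=-4: (A-λI) row 1 is [6, -2], so an eigenvector is (1, 3).
For λ=-2: (A-λI) row 1 is [4, -2], so an eigenvector is (-1, -2).
General solution: c_1e^(-4t)(1,3) + c_2e^(-2t)(-1,-2).

u(t) = c_1e^(-4t) - c_2e^(-2t), v(t) = 3c_1e^(-4t) - 2c_2e^(-2t)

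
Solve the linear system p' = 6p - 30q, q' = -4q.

Coefficient matrix A = [[6, -30], [0, -4]].
Characteristic polynomial det(A - λI) = λ^2 - 2λ - 24 = 0.
Eigenvalues λ = -4, 6.
For λ=-4: (A-λI) row 1 is [10, -30], so an eigenvector is (-3, -1).
For λ=6: (A-λI) row 1 is [0, -30], so an eigenvector is (1, 0).
General solution: K_1e^(-4t)(-3,-1) + K_2e^(6t)(1,0).

p(t) = -3K_1e^(-4t) + K_2e^(6t), q(t) = -K_1e^(-4t)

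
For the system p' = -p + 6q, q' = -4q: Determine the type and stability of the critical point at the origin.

stable node

A = [[-1,6],[0,-4]]; det(A-λI) = λ^2 + 5λ + 4.
λ = -4, -1: both negative.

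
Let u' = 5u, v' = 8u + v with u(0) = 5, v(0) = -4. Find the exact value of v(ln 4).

A = [[5,0],[8,1]]; eigenvalues λ = 5, 1.
Eigenvectors: (-1,-2) for λ=5, (0,1) for λ=1.
From the initial condition, c_1 = -5, c_2 = -14.
v(ln 4) = (-5)(4^5)(-2) + (-14)(4^1)(1) = 10184.

10184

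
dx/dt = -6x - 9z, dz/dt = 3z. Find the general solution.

x(t) = C_1e^(3t) - C_2e^(-6t), z(t) = -C_1e^(3t)

Coefficient matrix A = [[-6, -9], [0, 3]].
Characteristic polynomial det(A - λI) = λ^2 + 3λ - 18 = 0.
Eigenvalues λ = 3, -6.
For λ=3: (A-λI) row 1 is [-9, -9], so an eigenvector is (1, -1).
For λ=-6: (A-λI) row 1 is [0, -9], so an eigenvector is (-1, 0).
General solution: C_1e^(3t)(1,-1) + C_2e^(-6t)(-1,0).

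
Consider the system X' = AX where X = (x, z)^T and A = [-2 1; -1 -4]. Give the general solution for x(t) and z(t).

x(t) = C_1e^(-3t) + C_2te^(-3t) + C_2e^(-3t), z(t) = -C_1e^(-3t) - C_2te^(-3t)

Coefficient matrix A = [[-2, 1], [-1, -4]].
Characteristic polynomial det(A - λI) = λ^2 + 6λ + 9 = 0.
Single eigenvalue λ = -3 with algebraic multiplicity 2.
Eigenvector v = (1,-1); generalized eigenvector w with (A-λI)w=v is (1,0).
General solution: e^(-3t)[C_1·v + C_2·(t·v + w)].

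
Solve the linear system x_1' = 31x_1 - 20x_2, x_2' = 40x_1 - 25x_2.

x_1(t) = -2K_1e^(3t)sin(4t) - K_1e^(3t)cos(4t) - K_2e^(3t)sin(4t) + 2K_2e^(3t)cos(4t), x_2(t) = -3K_1e^(3t)sin(4t) - K_1e^(3t)cos(4t) - K_2e^(3t)sin(4t) + 3K_2e^(3t)cos(4t)

Coefficient matrix A = [[31, -20], [40, -25]].
Characteristic polynomial det(A - λI) = λ^2 - 6λ + 25 = 0.
Eigenvalues λ = 3 ± 4i (complex conjugate pair).
For λ=3+4i: an eigenvector is (-1,-1) - i(-2,-3) = (-1 + 2i, -1 + 3i).
A real fundamental pair from Re and Im of e^((3+4i)t)v: X_1 = e^(3t)(cos(4t)·(-1,-1) + sin(4t)·(-2,-3)), X_2 = e^(3t)(sin(4t)·(-1,-1) - cos(4t)·(-2,-3)).
General solution: K_1X_1 + K_2X_2.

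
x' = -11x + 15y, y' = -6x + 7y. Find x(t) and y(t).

x(t) = 2C_1e^(-2t)sin(3t) + C_1e^(-2t)cos(3t) + C_2e^(-2t)sin(3t) - 2C_2e^(-2t)cos(3t), y(t) = C_1e^(-2t)sin(3t) + C_1e^(-2t)cos(3t) + C_2e^(-2t)sin(3t) - C_2e^(-2t)cos(3t)

Coefficient matrix A = [[-11, 15], [-6, 7]].
Characteristic polynomial det(A - λI) = λ^2 + 4λ + 13 = 0.
Eigenvalues λ = -2 ± 3i (complex conjugate pair).
For λ=-2+3i: an eigenvector is (1,1) - i(2,1) = (1 - 2i, 1 - i).
A real fundamental pair from Re and Im of e^((-2+3i)t)v: X_1 = e^(-2t)(cos(3t)·(1,1) + sin(3t)·(2,1)), X_2 = e^(-2t)(sin(3t)·(1,1) - cos(3t)·(2,1)).
General solution: C_1X_1 + C_2X_2.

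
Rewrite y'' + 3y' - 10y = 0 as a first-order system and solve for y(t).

y(t) = C_1e^(-5t) + C_2e^(2t)

Let x_1 = y, x_2 = y'. Then x_1' = x_2 and x_2' = 10x_1 - 3x_2.
A = [[0,1],[10,-3]]; det(A-λI) = λ^2 + 3λ - 10.
Eigenvalues λ = -5, 2 with eigenvectors (1,-5), (1,2).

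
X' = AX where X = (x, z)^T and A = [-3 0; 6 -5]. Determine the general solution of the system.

Coefficient matrix A = [[-3, 0], [6, -5]].
Characteristic polynomial det(A - λI) = λ^2 + 8λ + 15 = 0.
Eigenvalues λ = -3, -5.
For λ=-3: (A-λI) row 2 is [6, -2], so an eigenvector is (-1, -3).
For λ=-5: (A-λI) row 1 is [2, 0], so an eigenvector is (0, 1).
General solution: c_1e^(-3t)(-1,-3) + c_2e^(-5t)(0,1).

x(t) = -c_1e^(-3t), z(t) = -3c_1e^(-3t) + c_2e^(-5t)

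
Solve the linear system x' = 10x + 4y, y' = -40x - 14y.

x(t) = C_1e^(-2t)sin(4t) - C_2e^(-2t)cos(4t), y(t) = -3C_1e^(-2t)sin(4t) + C_1e^(-2t)cos(4t) + C_2e^(-2t)sin(4t) + 3C_2e^(-2t)cos(4t)

Coefficient matrix A = [[10, 4], [-40, -14]].
Characteristic polynomial det(A - λI) = λ^2 + 4λ + 20 = 0.
Eigenvalues λ = -2 ± 4i (complex conjugate pair).
For λ=-2+4i: an eigenvector is (0,1) - i(1,-3) = (0 - i, 1 + 3i).
A real fundamental pair from Re and Im of e^((-2+4i)t)v: X_1 = e^(-2t)(cos(4t)·(0,1) + sin(4t)·(1,-3)), X_2 = e^(-2t)(sin(4t)·(0,1) - cos(4t)·(1,-3)).
General solution: C_1X_1 + C_2X_2.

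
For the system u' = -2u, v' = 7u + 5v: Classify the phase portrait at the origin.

A = [[-2,0],[7,5]]; det(A-λI) = λ^2 - 3λ - 10.
λ = 5, -2: opposite signs.

saddle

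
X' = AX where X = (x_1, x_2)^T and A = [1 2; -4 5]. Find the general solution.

x_1(t) = C_1e^(3t)cos(2t) + C_2e^(3t)sin(2t), x_2(t) = -C_1e^(3t)sin(2t) + C_1e^(3t)cos(2t) + C_2e^(3t)sin(2t) + C_2e^(3t)cos(2t)

Coefficient matrix A = [[1, 2], [-4, 5]].
Characteristic polynomial det(A - λI) = λ^2 - 6λ + 13 = 0.
Eigenvalues λ = 3 ± 2i (complex conjugate pair).
For λ=3+2i: an eigenvector is (1,1) - i(0,-1) = (1, 1 + i).
A real fundamental pair from Re and Im of e^((3+2i)t)v: X_1 = e^(3t)(cos(2t)·(1,1) + sin(2t)·(0,-1)), X_2 = e^(3t)(sin(2t)·(1,1) - cos(2t)·(0,-1)).
General solution: C_1X_1 + C_2X_2.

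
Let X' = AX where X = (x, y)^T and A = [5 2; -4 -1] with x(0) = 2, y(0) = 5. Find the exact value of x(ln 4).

548

A = [[5,2],[-4,-1]]; eigenvalues λ = 3, 1.
Eigenvectors: (1,-1) for λ=3, (1,-2) for λ=1.
From the initial condition, c_1 = 9, c_2 = -7.
x(ln 4) = (9)(4^3)(1) + (-7)(4^1)(1) = 548.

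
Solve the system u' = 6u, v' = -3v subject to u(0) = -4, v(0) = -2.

u(t) = -4e^(6t), v(t) = -2e^(-3t)

Coefficient matrix A = [[6, 0], [0, -3]].
Characteristic polynomial det(A - λI) = λ^2 - 3λ - 18 = 0.
Eigenvalues λ = -3, 6.
For λ=-3: (A-λI) row 1 is [9, 0], so an eigenvector is (0, -1).
For λ=6: (A-λI) row 2 is [0, -9], so an eigenvector is (1, 0).
General solution: K_1e^(-3t)(0,-1) + K_2e^(6t)(1,0).
Applying u(0)=-4, v(0)=-2 gives K_1=2, K_2=-4.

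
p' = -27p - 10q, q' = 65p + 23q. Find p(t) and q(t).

Coefficient matrix A = [[-27, -10], [65, 23]].
Characteristic polynomial det(A - λI) = λ^2 + 4λ + 29 = 0.
Eigenvalues λ = -2 ± 5i (complex conjugate pair).
For λ=-2+5i: an eigenvector is (1,-3) - i(1,-2) = (1 - i, -3 + 2i).
A real fundamental pair from Re and Im of e^((-2+5i)t)v: X_1 = e^(-2t)(cos(5t)·(1,-3) + sin(5t)·(1,-2)), X_2 = e^(-2t)(sin(5t)·(1,-3) - cos(5t)·(1,-2)).
General solution: K_1X_1 + K_2X_2.

p(t) = K_1e^(-2t)sin(5t) + K_1e^(-2t)cos(5t) + K_2e^(-2t)sin(5t) - K_2e^(-2t)cos(5t), q(t) = -2K_1e^(-2t)sin(5t) - 3K_1e^(-2t)cos(5t) - 3K_2e^(-2t)sin(5t) + 2K_2e^(-2t)cos(5t)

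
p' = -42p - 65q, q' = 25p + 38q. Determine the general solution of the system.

p(t) = -3C_1e^(-2t)sin(5t) + 2C_1e^(-2t)cos(5t) + 2C_2e^(-2t)sin(5t) + 3C_2e^(-2t)cos(5t), q(t) = 2C_1e^(-2t)sin(5t) - C_1e^(-2t)cos(5t) - C_2e^(-2t)sin(5t) - 2C_2e^(-2t)cos(5t)

Coefficient matrix A = [[-42, -65], [25, 38]].
Characteristic polynomial det(A - λI) = λ^2 + 4λ + 29 = 0.
Eigenvalues λ = -2 ± 5i (complex conjugate pair).
For λ=-2+5i: an eigenvector is (2,-1) - i(-3,2) = (2 + 3i, -1 - 2i).
A real fundamental pair from Re and Im of e^((-2+5i)t)v: X_1 = e^(-2t)(cos(5t)·(2,-1) + sin(5t)·(-3,2)), X_2 = e^(-2t)(sin(5t)·(2,-1) - cos(5t)·(-3,2)).
General solution: C_1X_1 + C_2X_2.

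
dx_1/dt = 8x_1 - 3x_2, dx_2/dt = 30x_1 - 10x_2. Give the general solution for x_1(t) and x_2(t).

Coefficient matrix A = [[8, -3], [30, -10]].
Characteristic polynomial det(A - λI) = λ^2 + 2λ + 10 = 0.
Eigenvalues λ = -1 ± 3i (complex conjugate pair).
For λ=-1+3i: an eigenvector is (0,1) - i(-1,-3) = (0 + i, 1 + 3i).
A real fundamental pair from Re and Im of e^((-1+3i)t)v: X_1 = e^(-t)(cos(3t)·(0,1) + sin(3t)·(-1,-3)), X_2 = e^(-t)(sin(3t)·(0,1) - cos(3t)·(-1,-3)).
General solution: c_1X_1 + c_2X_2.

x_1(t) = -c_1e^(-t)sin(3t) + c_2e^(-t)cos(3t), x_2(t) = -3c_1e^(-t)sin(3t) + c_1e^(-t)cos(3t) + c_2e^(-t)sin(3t) + 3c_2e^(-t)cos(3t)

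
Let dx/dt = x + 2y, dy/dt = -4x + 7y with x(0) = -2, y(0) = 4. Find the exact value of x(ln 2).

128

A = [[1,2],[-4,7]]; eigenvalues λ = 3, 5.
Eigenvectors: (-1,-1) for λ=3, (1,2) for λ=5.
From the initial condition, c_1 = 8, c_2 = 6.
x(ln 2) = (8)(2^3)(-1) + (6)(2^5)(1) = 128.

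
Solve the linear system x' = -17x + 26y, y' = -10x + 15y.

x(t) = 2K_1e^(-t)sin(2t) + 3K_1e^(-t)cos(2t) + 3K_2e^(-t)sin(2t) - 2K_2e^(-t)cos(2t), y(t) = K_1e^(-t)sin(2t) + 2K_1e^(-t)cos(2t) + 2K_2e^(-t)sin(2t) - K_2e^(-t)cos(2t)

Coefficient matrix A = [[-17, 26], [-10, 15]].
Characteristic polynomial det(A - λI) = λ^2 + 2λ + 5 = 0.
Eigenvalues λ = -1 ± 2i (complex conjugate pair).
For λ=-1+2i: an eigenvector is (3,2) - i(2,1) = (3 - 2i, 2 - i).
A real fundamental pair from Re and Im of e^((-1+2i)t)v: X_1 = e^(-t)(cos(2t)·(3,2) + sin(2t)·(2,1)), X_2 = e^(-t)(sin(2t)·(3,2) - cos(2t)·(2,1)).
General solution: K_1X_1 + K_2X_2.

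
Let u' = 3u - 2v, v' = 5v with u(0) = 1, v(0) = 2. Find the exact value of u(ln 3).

-405

A = [[3,-2],[0,5]]; eigenvalues λ = 3, 5.
Eigenvectors: (-1,0) for λ=3, (1,-1) for λ=5.
From the initial condition, c_1 = -3, c_2 = -2.
u(ln 3) = (-3)(3^3)(-1) + (-2)(3^5)(1) = -405.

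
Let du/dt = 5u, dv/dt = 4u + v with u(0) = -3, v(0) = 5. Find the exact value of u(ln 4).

A = [[5,0],[4,1]]; eigenvalues λ = 5, 1.
Eigenvectors: (-1,-1) for λ=5, (0,1) for λ=1.
From the initial condition, c_1 = 3, c_2 = 8.
u(ln 4) = (3)(4^5)(-1) + (8)(4^1)(0) = -3072.

-3072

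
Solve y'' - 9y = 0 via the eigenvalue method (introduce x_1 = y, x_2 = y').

Let x_1 = y, x_2 = y'. Then x_1' = x_2 and x_2' = 9x_1.
A = [[0,1],[9,0]]; det(A-λI) = λ^2 - 9.
Eigenvalues λ = -3, 3 with eigenvectors (1,-3), (1,3).

y(t) = c_1e^(-3t) + c_2e^(3t)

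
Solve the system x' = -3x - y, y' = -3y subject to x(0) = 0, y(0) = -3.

Coefficient matrix A = [[-3, -1], [0, -3]].
Characteristic polynomial det(A - λI) = λ^2 + 6λ + 9 = 0.
Single eigenvalue λ = -3 with algebraic multiplicity 2.
Eigenvector v = (-1,0); generalized eigenvector w with (A-λI)w=v is (1,1).
General solution: e^(-3t)[K_1·v + K_2·(t·v + w)].
Applying x(0)=0, y(0)=-3 gives K_1=-3, K_2=-3.

x(t) = 3te^(-3t), y(t) = -3e^(-3t)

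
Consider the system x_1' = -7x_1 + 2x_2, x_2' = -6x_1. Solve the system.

x_1(t) = 2C_1e^(-4t) + C_2e^(-3t), x_2(t) = 3C_1e^(-4t) + 2C_2e^(-3t)

Coefficient matrix A = [[-7, 2], [-6, 0]].
Characteristic polynomial det(A - λI) = λ^2 + 7λ + 12 = 0.
Eigenvalues λ = -4, -3.
For λ=-4: (A-λI) row 1 is [-3, 2], so an eigenvector is (2, 3).
For λ=-3: (A-λI) row 1 is [-4, 2], so an eigenvector is (1, 2).
General solution: C_1e^(-4t)(2,3) + C_2e^(-3t)(1,2).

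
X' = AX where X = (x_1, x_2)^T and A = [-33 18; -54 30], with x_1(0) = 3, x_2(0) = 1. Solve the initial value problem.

x_1(t) = -7e^(3t) + 10e^(-6t), x_2(t) = -14e^(3t) + 15e^(-6t)

Coefficient matrix A = [[-33, 18], [-54, 30]].
Characteristic polynomial det(A - λI) = λ^2 + 3λ - 18 = 0.
Eigenvalues λ = 3, -6.
For λ=3: (A-λI) row 1 is [-36, 18], so an eigenvector is (1, 2).
For λ=-6: (A-λI) row 1 is [-27, 18], so an eigenvector is (2, 3).
General solution: C_1e^(3t)(1,2) + C_2e^(-6t)(2,3).
Applying x_1(0)=3, x_2(0)=1 gives C_1=-7, C_2=5.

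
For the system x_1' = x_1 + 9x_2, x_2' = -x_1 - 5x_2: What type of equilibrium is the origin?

A = [[1,9],[-1,-5]]; det(A-λI) = λ^2 + 4λ + 4.
repeated λ = -2 with a single eigenvector.

stable improper node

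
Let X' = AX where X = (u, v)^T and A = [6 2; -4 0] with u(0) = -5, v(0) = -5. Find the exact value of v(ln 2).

160

A = [[6,2],[-4,0]]; eigenvalues λ = 2, 4.
Eigenvectors: (-1,2) for λ=2, (1,-1) for λ=4.
From the initial condition, c_1 = -10, c_2 = -15.
v(ln 2) = (-10)(2^2)(2) + (-15)(2^4)(-1) = 160.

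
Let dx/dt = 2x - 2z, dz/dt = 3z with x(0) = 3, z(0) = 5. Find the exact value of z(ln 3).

A = [[2,-2],[0,3]]; eigenvalues λ = 3, 2.
Eigenvectors: (-2,1) for λ=3, (1,0) for λ=2.
From the initial condition, c_1 = 5, c_2 = 13.
z(ln 3) = (5)(3^3)(1) + (13)(3^2)(0) = 135.

135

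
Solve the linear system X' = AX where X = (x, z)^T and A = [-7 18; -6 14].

x(t) = -3K_1e^(5t) + 2K_2e^(2t), z(t) = -2K_1e^(5t) + K_2e^(2t)

Coefficient matrix A = [[-7, 18], [-6, 14]].
Characteristic polynomial det(A - λI) = λ^2 - 7λ + 10 = 0.
Eigenvalues λ = 5, 2.
For λ=5: (A-λI) row 1 is [-12, 18], so an eigenvector is (-3, -2).
For λ=2: (A-λI) row 1 is [-9, 18], so an eigenvector is (2, 1).
General solution: K_1e^(5t)(-3,-2) + K_2e^(2t)(2,1).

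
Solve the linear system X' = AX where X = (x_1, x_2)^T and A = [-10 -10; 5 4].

Coefficient matrix A = [[-10, -10], [5, 4]].
Characteristic polynomial det(A - λI) = λ^2 + 6λ + 10 = 0.
Eigenvalues λ = -3 ± i (complex conjugate pair).
For λ=-3+i: an eigenvector is (-1,1) - i(-3,2) = (-1 + 3i, 1 - 2i).
A real fundamental pair from Re and Im of e^((-3+i)t)v: X_1 = e^(-3t)(cos(t)·(-1,1) + sin(t)·(-3,2)), X_2 = e^(-3t)(sin(t)·(-1,1) - cos(t)·(-3,2)).
General solution: c_1X_1 + c_2X_2.

x_1(t) = -3c_1e^(-3t)sin(t) - c_1e^(-3t)cos(t) - c_2e^(-3t)sin(t) + 3c_2e^(-3t)cos(t), x_2(t) = 2c_1e^(-3t)sin(t) + c_1e^(-3t)cos(t) + c_2e^(-3t)sin(t) - 2c_2e^(-3t)cos(t)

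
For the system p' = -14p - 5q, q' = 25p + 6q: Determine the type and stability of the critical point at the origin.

A = [[-14,-5],[25,6]]; det(A-λI) = λ^2 + 8λ + 41.
λ = -4 ± 5i: negative real part.

stable spiral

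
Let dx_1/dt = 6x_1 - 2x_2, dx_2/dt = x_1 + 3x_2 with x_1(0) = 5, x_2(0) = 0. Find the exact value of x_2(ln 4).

3840

A = [[6,-2],[1,3]]; eigenvalues λ = 4, 5.
Eigenvectors: (1,1) for λ=4, (2,1) for λ=5.
From the initial condition, c_1 = -5, c_2 = 5.
x_2(ln 4) = (-5)(4^4)(1) + (5)(4^5)(1) = 3840.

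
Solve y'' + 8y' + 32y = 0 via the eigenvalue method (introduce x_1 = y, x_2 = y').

Let x_1 = y, x_2 = y'. Then x_1' = x_2 and x_2' = -32x_1 - 8x_2.
A = [[0,1],[-32,-8]]; det(A-λI) = λ^2 + 8λ + 32.
Eigenvalues λ = -4 ± 4i.

y(t) = C_1e^(-4t)cos(4t) + C_2e^(-4t)sin(4t)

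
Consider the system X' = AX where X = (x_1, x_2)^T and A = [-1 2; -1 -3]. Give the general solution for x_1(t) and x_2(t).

Coefficient matrix A = [[-1, 2], [-1, -3]].
Characteristic polynomial det(A - λI) = λ^2 + 4λ + 5 = 0.
Eigenvalues λ = -2 ± i (complex conjugate pair).
For λ=-2+i: an eigenvector is (1,-1) - i(-1,0) = (1 + i, -1).
A real fundamental pair from Re and Im of e^((-2+i)t)v: X_1 = e^(-2t)(cos(t)·(1,-1) + sin(t)·(-1,0)), X_2 = e^(-2t)(sin(t)·(1,-1) - cos(t)·(-1,0)).
General solution: C_1X_1 + C_2X_2.

x_1(t) = -C_1e^(-2t)sin(t) + C_1e^(-2t)cos(t) + C_2e^(-2t)sin(t) + C_2e^(-2t)cos(t), x_2(t) = -C_1e^(-2t)cos(t) - C_2e^(-2t)sin(t)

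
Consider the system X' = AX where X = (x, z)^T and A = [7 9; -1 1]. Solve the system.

Coefficient matrix A = [[7, 9], [-1, 1]].
Characteristic polynomial det(A - λI) = λ^2 - 8λ + 16 = 0.
Single eigenvalue λ = 4 with algebraic multiplicity 2.
Eigenvector v = (3,-1); generalized eigenvector w with (A-λI)w=v is (-2,1).
General solution: e^(4t)[K_1·v + K_2·(t·v + w)].

x(t) = 3K_1e^(4t) + 3K_2te^(4t) - 2K_2e^(4t), z(t) = -K_1e^(4t) - K_2te^(4t) + K_2e^(4t)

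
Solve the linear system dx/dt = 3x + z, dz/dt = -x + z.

x(t) = c_1e^(2t) + c_2te^(2t) + c_2e^(2t), z(t) = -c_1e^(2t) - c_2te^(2t)

Coefficient matrix A = [[3, 1], [-1, 1]].
Characteristic polynomial det(A - λI) = λ^2 - 4λ + 4 = 0.
Single eigenvalue λ = 2 with algebraic multiplicity 2.
Eigenvector v = (1,-1); generalized eigenvector w with (A-λI)w=v is (1,0).
General solution: e^(2t)[c_1·v + c_2·(t·v + w)].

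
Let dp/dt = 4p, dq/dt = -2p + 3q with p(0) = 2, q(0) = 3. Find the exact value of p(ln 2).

32

A = [[4,0],[-2,3]]; eigenvalues λ = 4, 3.
Eigenvectors: (-1,2) for λ=4, (0,1) for λ=3.
From the initial condition, c_1 = -2, c_2 = 7.
p(ln 2) = (-2)(2^4)(-1) + (7)(2^3)(0) = 32.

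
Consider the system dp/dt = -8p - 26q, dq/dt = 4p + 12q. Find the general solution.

p(t) = -3C_1e^(2t)sin(2t) - 2C_1e^(2t)cos(2t) - 2C_2e^(2t)sin(2t) + 3C_2e^(2t)cos(2t), q(t) = C_1e^(2t)sin(2t) + C_1e^(2t)cos(2t) + C_2e^(2t)sin(2t) - C_2e^(2t)cos(2t)

Coefficient matrix A = [[-8, -26], [4, 12]].
Characteristic polynomial det(A - λI) = λ^2 - 4λ + 8 = 0.
Eigenvalues λ = 2 ± 2i (complex conjugate pair).
For λ=2+2i: an eigenvector is (-2,1) - i(-3,1) = (-2 + 3i, 1 - i).
A real fundamental pair from Re and Im of e^((2+2i)t)v: X_1 = e^(2t)(cos(2t)·(-2,1) + sin(2t)·(-3,1)), X_2 = e^(2t)(sin(2t)·(-2,1) - cos(2t)·(-3,1)).
General solution: C_1X_1 + C_2X_2.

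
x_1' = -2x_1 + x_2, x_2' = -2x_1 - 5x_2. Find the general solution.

x_1(t) = K_1e^(-4t) + K_2e^(-3t), x_2(t) = -2K_1e^(-4t) - K_2e^(-3t)

Coefficient matrix A = [[-2, 1], [-2, -5]].
Characteristic polynomial det(A - λI) = λ^2 + 7λ + 12 = 0.
Eigenvalues λ = -4, -3.
For λ=-4: (A-λI) row 1 is [2, 1], so an eigenvector is (1, -2).
For λ=-3: (A-λI) row 1 is [1, 1], so an eigenvector is (1, -1).
General solution: K_1e^(-4t)(1,-2) + K_2e^(-3t)(1,-1).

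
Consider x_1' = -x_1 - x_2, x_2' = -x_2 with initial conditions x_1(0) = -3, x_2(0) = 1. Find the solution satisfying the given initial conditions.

x_1(t) = -te^(-t) - 3e^(-t), x_2(t) = e^(-t)

Coefficient matrix A = [[-1, -1], [0, -1]].
Characteristic polynomial det(A - λI) = λ^2 + 2λ + 1 = 0.
Single eigenvalue λ = -1 with algebraic multiplicity 2.
Eigenvector v = (1,0); generalized eigenvector w with (A-λI)w=v is (-1,-1).
General solution: e^(-t)[C_1·v + C_2·(t·v + w)].
Applying x_1(0)=-3, x_2(0)=1 gives C_1=-4, C_2=-1.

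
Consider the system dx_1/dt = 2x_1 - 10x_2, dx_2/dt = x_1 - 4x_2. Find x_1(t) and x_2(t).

x_1(t) = 3c_1e^(-t)sin(t) + c_1e^(-t)cos(t) + c_2e^(-t)sin(t) - 3c_2e^(-t)cos(t), x_2(t) = c_1e^(-t)sin(t) - c_2e^(-t)cos(t)

Coefficient matrix A = [[2, -10], [1, -4]].
Characteristic polynomial det(A - λI) = λ^2 + 2λ + 2 = 0.
Eigenvalues λ = -1 ± i (complex conjugate pair).
For λ=-1+i: an eigenvector is (1,0) - i(3,1) = (1 - 3i, 0 - i).
A real fundamental pair from Re and Im of e^((-1+i)t)v: X_1 = e^(-t)(cos(t)·(1,0) + sin(t)·(3,1)), X_2 = e^(-t)(sin(t)·(1,0) - cos(t)·(3,1)).
General solution: c_1X_1 + c_2X_2.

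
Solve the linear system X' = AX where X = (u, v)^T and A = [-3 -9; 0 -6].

u(t) = -3c_1e^(-6t) - c_2e^(-3t), v(t) = -c_1e^(-6t)

Coefficient matrix A = [[-3, -9], [0, -6]].
Characteristic polynomial det(A - λI) = λ^2 + 9λ + 18 = 0.
Eigenvalues λ = -6, -3.
For λ=-6: (A-λI) row 1 is [3, -9], so an eigenvector is (-3, -1).
For λ=-3: (A-λI) row 1 is [0, -9], so an eigenvector is (-1, 0).
General solution: c_1e^(-6t)(-3,-1) + c_2e^(-3t)(-1,0).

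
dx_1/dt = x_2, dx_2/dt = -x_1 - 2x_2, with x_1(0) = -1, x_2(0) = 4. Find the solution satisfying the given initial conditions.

Coefficient matrix A = [[0, 1], [-1, -2]].
Characteristic polynomial det(A - λI) = λ^2 + 2λ + 1 = 0.
Single eigenvalue λ = -1 with algebraic multiplicity 2.
Eigenvector v = (-1,1); generalized eigenvector w with (A-λI)w=v is (0,-1).
General solution: e^(-t)[c_1·v + c_2·(t·v + w)].
Applying x_1(0)=-1, x_2(0)=4 gives c_1=1, c_2=-3.

x_1(t) = 3te^(-t) - e^(-t), x_2(t) = -3te^(-t) + 4e^(-t)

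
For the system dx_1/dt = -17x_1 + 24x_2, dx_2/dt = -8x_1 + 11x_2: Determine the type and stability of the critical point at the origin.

stable node

A = [[-17,24],[-8,11]]; det(A-λI) = λ^2 + 6λ + 5.
λ = -5, -1: both negative.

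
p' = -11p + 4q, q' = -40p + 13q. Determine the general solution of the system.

p(t) = -c_1e^(t)sin(4t) + c_2e^(t)cos(4t), q(t) = -3c_1e^(t)sin(4t) - c_1e^(t)cos(4t) - c_2e^(t)sin(4t) + 3c_2e^(t)cos(4t)

Coefficient matrix A = [[-11, 4], [-40, 13]].
Characteristic polynomial det(A - λI) = λ^2 - 2λ + 17 = 0.
Eigenvalues λ = 1 ± 4i (complex conjugate pair).
For λ=1+4i: an eigenvector is (0,-1) - i(-1,-3) = (0 + i, -1 + 3i).
A real fundamental pair from Re and Im of e^((1+4i)t)v: X_1 = e^(t)(cos(4t)·(0,-1) + sin(4t)·(-1,-3)), X_2 = e^(t)(sin(4t)·(0,-1) - cos(4t)·(-1,-3)).
General solution: c_1X_1 + c_2X_2.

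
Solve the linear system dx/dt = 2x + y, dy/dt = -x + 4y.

x(t) = -c_1e^(3t) - c_2te^(3t) + 2c_2e^(3t), y(t) = -c_1e^(3t) - c_2te^(3t) + c_2e^(3t)

Coefficient matrix A = [[2, 1], [-1, 4]].
Characteristic polynomial det(A - λI) = λ^2 - 6λ + 9 = 0.
Single eigenvalue λ = 3 with algebraic multiplicity 2.
Eigenvector v = (-1,-1); generalized eigenvector w with (A-λI)w=v is (2,1).
General solution: e^(3t)[c_1·v + c_2·(t·v + w)].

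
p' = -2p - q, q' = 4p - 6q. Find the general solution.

Coefficient matrix A = [[-2, -1], [4, -6]].
Characteristic polynomial det(A - λI) = λ^2 + 8λ + 16 = 0.
Single eigenvalue λ = -4 with algebraic multiplicity 2.
Eigenvector v = (-1,-2); generalized eigenvector w with (A-λI)w=v is (-1,-1).
General solution: e^(-4t)[C_1·v + C_2·(t·v + w)].

p(t) = -C_1e^(-4t) - C_2te^(-4t) - C_2e^(-4t), q(t) = -2C_1e^(-4t) - 2C_2te^(-4t) - C_2e^(-4t)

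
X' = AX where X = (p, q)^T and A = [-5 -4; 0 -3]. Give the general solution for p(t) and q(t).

Coefficient matrix A = [[-5, -4], [0, -3]].
Characteristic polynomial det(A - λI) = λ^2 + 8λ + 15 = 0.
Eigenvalues λ = -3, -5.
For λ=-3: (A-λI) row 1 is [-2, -4], so an eigenvector is (-2, 1).
For λ=-5: (A-λI) row 1 is [0, -4], so an eigenvector is (1, 0).
General solution: C_1e^(-3t)(-2,1) + C_2e^(-5t)(1,0).

p(t) = -2C_1e^(-3t) + C_2e^(-5t), q(t) = C_1e^(-3t)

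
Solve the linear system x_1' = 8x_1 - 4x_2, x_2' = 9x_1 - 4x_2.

Coefficient matrix A = [[8, -4], [9, -4]].
Characteristic polynomial det(A - λI) = λ^2 - 4λ + 4 = 0.
Single eigenvalue λ = 2 with algebraic multiplicity 2.
Eigenvector v = (-2,-3); generalized eigenvector w with (A-λI)w=v is (1,2).
General solution: e^(2t)[C_1·v + C_2·(t·v + w)].

x_1(t) = -2C_1e^(2t) - 2C_2te^(2t) + C_2e^(2t), x_2(t) = -3C_1e^(2t) - 3C_2te^(2t) + 2C_2e^(2t)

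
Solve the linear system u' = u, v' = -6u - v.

u(t) = -C_2e^(t), v(t) = -C_1e^(-t) + 3C_2e^(t)

Coefficient matrix A = [[1, 0], [-6, -1]].
Characteristic polynomial det(A - λI) = λ^2 - 1 = 0.
Eigenvalues λ = -1, 1.
For λ=-1: (A-λI) row 1 is [2, 0], so an eigenvector is (0, -1).
For λ=1: (A-λI) row 2 is [-6, -2], so an eigenvector is (-1, 3).
General solution: C_1e^(-t)(0,-1) + C_2e^(t)(-1,3).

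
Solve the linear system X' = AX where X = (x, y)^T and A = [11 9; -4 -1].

Coefficient matrix A = [[11, 9], [-4, -1]].
Characteristic polynomial det(A - λI) = λ^2 - 10λ + 25 = 0.
Single eigenvalue λ = 5 with algebraic multiplicity 2.
Eigenvector v = (-3,2); generalized eigenvector w with (A-λI)w=v is (1,-1).
General solution: e^(5t)[K_1·v + K_2·(t·v + w)].

x(t) = -3K_1e^(5t) - 3K_2te^(5t) + K_2e^(5t), y(t) = 2K_1e^(5t) + 2K_2te^(5t) - K_2e^(5t)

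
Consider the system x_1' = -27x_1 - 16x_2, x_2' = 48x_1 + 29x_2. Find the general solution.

x_1(t) = -2K_1e^(-3t) + K_2e^(5t), x_2(t) = 3K_1e^(-3t) - 2K_2e^(5t)

Coefficient matrix A = [[-27, -16], [48, 29]].
Characteristic polynomial det(A - λI) = λ^2 - 2λ - 15 = 0.
Eigenvalues λ = -3, 5.
For λ=-3: (A-λI) row 1 is [-24, -16], so an eigenvector is (-2, 3).
For λ=5: (A-λI) row 1 is [-32, -16], so an eigenvector is (1, -2).
General solution: K_1e^(-3t)(-2,3) + K_2e^(5t)(1,-2).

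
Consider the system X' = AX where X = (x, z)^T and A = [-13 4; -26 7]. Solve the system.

Coefficient matrix A = [[-13, 4], [-26, 7]].
Characteristic polynomial det(A - λI) = λ^2 + 6λ + 13 = 0.
Eigenvalues λ = -3 ± 2i (complex conjugate pair).
For λ=-3+2i: an eigenvector is (-1,-3) - i(-1,-2) = (-1 + i, -3 + 2i).
A real fundamental pair from Re and Im of e^((-3+2i)t)v: X_1 = e^(-3t)(cos(2t)·(-1,-3) + sin(2t)·(-1,-2)), X_2 = e^(-3t)(sin(2t)·(-1,-3) - cos(2t)·(-1,-2)).
General solution: K_1X_1 + K_2X_2.

x(t) = -K_1e^(-3t)sin(2t) - K_1e^(-3t)cos(2t) - K_2e^(-3t)sin(2t) + K_2e^(-3t)cos(2t), z(t) = -2K_1e^(-3t)sin(2t) - 3K_1e^(-3t)cos(2t) - 3K_2e^(-3t)sin(2t) + 2K_2e^(-3t)cos(2t)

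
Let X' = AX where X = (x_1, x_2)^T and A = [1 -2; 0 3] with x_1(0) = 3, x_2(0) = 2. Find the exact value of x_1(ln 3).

-39

A = [[1,-2],[0,3]]; eigenvalues λ = 1, 3.
Eigenvectors: (-1,0) for λ=1, (1,-1) for λ=3.
From the initial condition, c_1 = -5, c_2 = -2.
x_1(ln 3) = (-5)(3^1)(-1) + (-2)(3^3)(1) = -39.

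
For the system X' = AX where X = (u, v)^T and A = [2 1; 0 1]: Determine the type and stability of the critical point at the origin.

A = [[2,1],[0,1]]; det(A-λI) = λ^2 - 3λ + 2.
λ = 2, 1: both positive.

unstable node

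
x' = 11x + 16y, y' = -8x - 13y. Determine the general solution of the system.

x(t) = K_1e^(-5t) - 2K_2e^(3t), y(t) = -K_1e^(-5t) + K_2e^(3t)

Coefficient matrix A = [[11, 16], [-8, -13]].
Characteristic polynomial det(A - λI) = λ^2 + 2λ - 15 = 0.
Eigenvalues λ = -5, 3.
For λ=-5: (A-λI) row 1 is [16, 16], so an eigenvector is (1, -1).
For λ=3: (A-λI) row 1 is [8, 16], so an eigenvector is (-2, 1).
General solution: K_1e^(-5t)(1,-1) + K_2e^(3t)(-2,1).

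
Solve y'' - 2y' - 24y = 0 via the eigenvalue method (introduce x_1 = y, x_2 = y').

Let x_1 = y, x_2 = y'. Then x_1' = x_2 and x_2' = 24x_1 + 2x_2.
A = [[0,1],[24,2]]; det(A-λI) = λ^2 - 2λ - 24.
Eigenvalues λ = 6, -4 with eigenvectors (1,6), (1,-4).

y(t) = K_1e^(6t) + K_2e^(-4t)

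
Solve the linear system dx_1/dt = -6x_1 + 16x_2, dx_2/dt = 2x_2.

x_1(t) = C_1e^(-6t) + 2C_2e^(2t), x_2(t) = C_2e^(2t)

Coefficient matrix A = [[-6, 16], [0, 2]].
Characteristic polynomial det(A - λI) = λ^2 + 4λ - 12 = 0.
Eigenvalues λ = -6, 2.
For λ=-6: (A-λI) row 1 is [0, 16], so an eigenvector is (1, 0).
For λ=2: (A-λI) row 1 is [-8, 16], so an eigenvector is (2, 1).
General solution: C_1e^(-6t)(1,0) + C_2e^(2t)(2,1).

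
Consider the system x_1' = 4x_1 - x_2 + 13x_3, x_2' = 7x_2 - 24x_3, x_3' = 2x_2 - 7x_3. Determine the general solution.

Coefficient matrix A = [[4, -1, 13], [0, 7, -24], [0, 2, -7]].
det(A - λI) = 0 gives eigenvalues λ = 1, 4, -1.
For λ=1: eigenvector (-3,4,1).
For λ=4: eigenvector (1,0,0).
For λ=-1: eigenvector (-2,3,1).
General solution: K_1e^(t)(-3,4,1) + K_2e^(4t)(1,0,0) + K_3e^(-t)(-2,3,1).

x_1(t) = -3K_1e^(t) + K_2e^(4t) - 2K_3e^(-t), x_2(t) = 4K_1e^(t) + 3K_3e^(-t), x_3(t) = K_1e^(t) + K_3e^(-t)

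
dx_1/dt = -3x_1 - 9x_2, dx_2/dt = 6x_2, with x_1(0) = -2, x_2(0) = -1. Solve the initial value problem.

Coefficient matrix A = [[-3, -9], [0, 6]].
Characteristic polynomial det(A - λI) = λ^2 - 3λ - 18 = 0.
Eigenvalues λ = 6, -3.
For λ=6: (A-λI) row 1 is [-9, -9], so an eigenvector is (-1, 1).
For λ=-3: (A-λI) row 1 is [0, -9], so an eigenvector is (-1, 0).
General solution: K_1e^(6t)(-1,1) + K_2e^(-3t)(-1,0).
Applying x_1(0)=-2, x_2(0)=-1 gives K_1=-1, K_2=3.

x_1(t) = e^(6t) - 3e^(-3t), x_2(t) = -e^(6t)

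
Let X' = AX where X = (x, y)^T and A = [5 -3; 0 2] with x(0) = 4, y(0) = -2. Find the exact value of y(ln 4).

A = [[5,-3],[0,2]]; eigenvalues λ = 2, 5.
Eigenvectors: (-1,-1) for λ=2, (1,0) for λ=5.
From the initial condition, c_1 = 2, c_2 = 6.
y(ln 4) = (2)(4^2)(-1) + (6)(4^5)(0) = -32.

-32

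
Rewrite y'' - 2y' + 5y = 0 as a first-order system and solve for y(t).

y(t) = C_1e^(t)cos(2t) + C_2e^(t)sin(2t)

Let x_1 = y, x_2 = y'. Then x_1' = x_2 and x_2' = -5x_1 + 2x_2.
A = [[0,1],[-5,2]]; det(A-λI) = λ^2 - 2λ + 5.
Eigenvalues λ = 1 ± 2i.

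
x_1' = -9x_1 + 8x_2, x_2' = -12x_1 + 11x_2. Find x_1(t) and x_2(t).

x_1(t) = -2C_1e^(3t) + C_2e^(-t), x_2(t) = -3C_1e^(3t) + C_2e^(-t)

Coefficient matrix A = [[-9, 8], [-12, 11]].
Characteristic polynomial det(A - λI) = λ^2 - 2λ - 3 = 0.
Eigenvalues λ = 3, -1.
For λ=3: (A-λI) row 1 is [-12, 8], so an eigenvector is (-2, -3).
For λ=-1: (A-λI) row 1 is [-8, 8], so an eigenvector is (1, 1).
General solution: C_1e^(3t)(-2,-3) + C_2e^(-t)(1,1).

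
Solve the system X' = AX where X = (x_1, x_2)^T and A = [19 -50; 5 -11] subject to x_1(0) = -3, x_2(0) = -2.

x_1(t) = 11e^(4t)sin(5t) - 3e^(4t)cos(5t), x_2(t) = 3e^(4t)sin(5t) - 2e^(4t)cos(5t)

Coefficient matrix A = [[19, -50], [5, -11]].
Characteristic polynomial det(A - λI) = λ^2 - 8λ + 41 = 0.
Eigenvalues λ = 4 ± 5i (complex conjugate pair).
For λ=4+5i: an eigenvector is (-1,0) - i(-3,-1) = (-1 + 3i, 0 + i).
A real fundamental pair from Re and Im of e^((4+5i)t)v: X_1 = e^(4t)(cos(5t)·(-1,0) + sin(5t)·(-3,-1)), X_2 = e^(4t)(sin(5t)·(-1,0) - cos(5t)·(-3,-1)).
General solution: c_1X_1 + c_2X_2.
Applying x_1(0)=-3, x_2(0)=-2 gives c_1=-3, c_2=-2.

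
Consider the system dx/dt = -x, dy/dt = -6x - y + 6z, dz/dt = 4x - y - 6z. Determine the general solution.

Coefficient matrix A = [[-1, 0, 0], [-6, -1, 6], [4, -1, -6]].
det(A - λI) = 0 gives eigenvalues λ = -1, -3, -4.
For λ=-1: eigenvector (1,-1,1).
For λ=-3: eigenvector (0,-3,1).
For λ=-4: eigenvector (0,2,-1).
General solution: K_1e^(-t)(1,-1,1) + K_2e^(-3t)(0,-3,1) + K_3e^(-4t)(0,2,-1).

x(t) = K_1e^(-t), y(t) = -K_1e^(-t) - 3K_2e^(-3t) + 2K_3e^(-4t), z(t) = K_1e^(-t) + K_2e^(-3t) - K_3e^(-4t)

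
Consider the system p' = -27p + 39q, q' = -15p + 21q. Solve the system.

p(t) = -2C_1e^(-3t)sin(3t) - 3C_1e^(-3t)cos(3t) - 3C_2e^(-3t)sin(3t) + 2C_2e^(-3t)cos(3t), q(t) = -C_1e^(-3t)sin(3t) - 2C_1e^(-3t)cos(3t) - 2C_2e^(-3t)sin(3t) + C_2e^(-3t)cos(3t)

Coefficient matrix A = [[-27, 39], [-15, 21]].
Characteristic polynomial det(A - λI) = λ^2 + 6λ + 18 = 0.
Eigenvalues λ = -3 ± 3i (complex conjugate pair).
For λ=-3+3i: an eigenvector is (-3,-2) - i(-2,-1) = (-3 + 2i, -2 + i).
A real fundamental pair from Re and Im of e^((-3+3i)t)v: X_1 = e^(-3t)(cos(3t)·(-3,-2) + sin(3t)·(-2,-1)), X_2 = e^(-3t)(sin(3t)·(-3,-2) - cos(3t)·(-2,-1)).
General solution: C_1X_1 + C_2X_2.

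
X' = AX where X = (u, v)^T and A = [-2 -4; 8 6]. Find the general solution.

Coefficient matrix A = [[-2, -4], [8, 6]].
Characteristic polynomial det(A - λI) = λ^2 - 4λ + 20 = 0.
Eigenvalues λ = 2 ± 4i (complex conjugate pair).
For λ=2+4i: an eigenvector is (0,-1) - i(1,-1) = (0 - i, -1 + i).
A real fundamental pair from Re and Im of e^((2+4i)t)v: X_1 = e^(2t)(cos(4t)·(0,-1) + sin(4t)·(1,-1)), X_2 = e^(2t)(sin(4t)·(0,-1) - cos(4t)·(1,-1)).
General solution: C_1X_1 + C_2X_2.

u(t) = C_1e^(2t)sin(4t) - C_2e^(2t)cos(4t), v(t) = -C_1e^(2t)sin(4t) - C_1e^(2t)cos(4t) - C_2e^(2t)sin(4t) + C_2e^(2t)cos(4t)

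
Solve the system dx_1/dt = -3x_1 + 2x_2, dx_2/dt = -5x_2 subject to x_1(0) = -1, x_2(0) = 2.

x_1(t) = e^(-3t) - 2e^(-5t), x_2(t) = 2e^(-5t)

Coefficient matrix A = [[-3, 2], [0, -5]].
Characteristic polynomial det(A - λI) = λ^2 + 8λ + 15 = 0.
Eigenvalues λ = -5, -3.
For λ=-5: (A-λI) row 1 is [2, 2], so an eigenvector is (1, -1).
For λ=-3: (A-λI) row 1 is [0, 2], so an eigenvector is (1, 0).
General solution: c_1e^(-5t)(1,-1) + c_2e^(-3t)(1,0).
Applying x_1(0)=-1, x_2(0)=2 gives c_1=-2, c_2=1.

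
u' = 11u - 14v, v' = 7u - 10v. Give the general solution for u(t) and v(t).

u(t) = -2C_1e^(4t) - C_2e^(-3t), v(t) = -C_1e^(4t) - C_2e^(-3t)

Coefficient matrix A = [[11, -14], [7, -10]].
Characteristic polynomial det(A - λI) = λ^2 - λ - 12 = 0.
Eigenvalues λ = 4, -3.
For λ=4: (A-λI) row 1 is [7, -14], so an eigenvector is (-2, -1).
For λ=-3: (A-λI) row 1 is [14, -14], so an eigenvector is (-1, -1).
General solution: C_1e^(4t)(-2,-1) + C_2e^(-3t)(-1,-1).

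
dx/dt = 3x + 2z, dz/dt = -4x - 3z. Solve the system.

Coefficient matrix A = [[3, 2], [-4, -3]].
Characteristic polynomial det(A - λI) = λ^2 - 1 = 0.
Eigenvalues λ = -1, 1.
For λ=-1: (A-λI) row 1 is [4, 2], so an eigenvector is (-1, 2).
For λ=1: (A-λI) row 1 is [2, 2], so an eigenvector is (1, -1).
General solution: K_1e^(-t)(-1,2) + K_2e^(t)(1,-1).

x(t) = -K_1e^(-t) + K_2e^(t), z(t) = 2K_1e^(-t) - K_2e^(t)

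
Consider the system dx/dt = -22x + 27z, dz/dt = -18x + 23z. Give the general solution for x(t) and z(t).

x(t) = 3K_1e^(-4t) + K_2e^(5t), z(t) = 2K_1e^(-4t) + K_2e^(5t)

Coefficient matrix A = [[-22, 27], [-18, 23]].
Characteristic polynomial det(A - λI) = λ^2 - λ - 20 = 0.
Eigenvalues λ = -4, 5.
For λ=-4: (A-λI) row 1 is [-18, 27], so an eigenvector is (3, 2).
For λ=5: (A-λI) row 1 is [-27, 27], so an eigenvector is (1, 1).
General solution: K_1e^(-4t)(3,2) + K_2e^(5t)(1,1).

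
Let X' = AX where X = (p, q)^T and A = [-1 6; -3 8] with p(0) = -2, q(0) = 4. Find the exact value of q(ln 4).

10144

A = [[-1,6],[-3,8]]; eigenvalues λ = 5, 2.
Eigenvectors: (1,1) for λ=5, (2,1) for λ=2.
From the initial condition, c_1 = 10, c_2 = -6.
q(ln 4) = (10)(4^5)(1) + (-6)(4^2)(1) = 10144.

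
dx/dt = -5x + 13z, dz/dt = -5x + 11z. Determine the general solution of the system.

Coefficient matrix A = [[-5, 13], [-5, 11]].
Characteristic polynomial det(A - λI) = λ^2 - 6λ + 10 = 0.
Eigenvalues λ = 3 ± i (complex conjugate pair).
For λ=3+i: an eigenvector is (3,2) - i(2,1) = (3 - 2i, 2 - i).
A real fundamental pair from Re and Im of e^((3+i)t)v: X_1 = e^(3t)(cos(t)·(3,2) + sin(t)·(2,1)), X_2 = e^(3t)(sin(t)·(3,2) - cos(t)·(2,1)).
General solution: K_1X_1 + K_2X_2.

x(t) = 2K_1e^(3t)sin(t) + 3K_1e^(3t)cos(t) + 3K_2e^(3t)sin(t) - 2K_2e^(3t)cos(t), z(t) = K_1e^(3t)sin(t) + 2K_1e^(3t)cos(t) + 2K_2e^(3t)sin(t) - K_2e^(3t)cos(t)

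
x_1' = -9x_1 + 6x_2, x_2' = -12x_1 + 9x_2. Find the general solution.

Coefficient matrix A = [[-9, 6], [-12, 9]].
Characteristic polynomial det(A - λI) = λ^2 - 9 = 0.
Eigenvalues λ = 3, -3.
For λ=3: (A-λI) row 1 is [-12, 6], so an eigenvector is (1, 2).
For λ=-3: (A-λI) row 1 is [-6, 6], so an eigenvector is (-1, -1).
General solution: K_1e^(3t)(1,2) + K_2e^(-3t)(-1,-1).

x_1(t) = K_1e^(3t) - K_2e^(-3t), x_2(t) = 2K_1e^(3t) - K_2e^(-3t)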